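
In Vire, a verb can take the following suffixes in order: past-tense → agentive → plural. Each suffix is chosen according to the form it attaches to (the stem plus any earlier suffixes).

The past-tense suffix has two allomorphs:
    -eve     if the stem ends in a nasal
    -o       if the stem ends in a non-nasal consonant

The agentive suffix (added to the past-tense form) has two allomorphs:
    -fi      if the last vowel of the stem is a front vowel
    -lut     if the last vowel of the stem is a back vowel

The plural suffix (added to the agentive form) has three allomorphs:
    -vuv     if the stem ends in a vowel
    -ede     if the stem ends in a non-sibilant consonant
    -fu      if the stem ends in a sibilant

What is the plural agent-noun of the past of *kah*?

*kah*: final consonant = /h/, non-nasal → -o → *kaho*.
The past-tense form *kaho*: last vowel = /o/, a back vowel → -lut → *kaholut*.
The agentive form *kaholut* — final sound /t/ (a non-sibilant consonant) → -ede → *kaholutede*.

kaholutede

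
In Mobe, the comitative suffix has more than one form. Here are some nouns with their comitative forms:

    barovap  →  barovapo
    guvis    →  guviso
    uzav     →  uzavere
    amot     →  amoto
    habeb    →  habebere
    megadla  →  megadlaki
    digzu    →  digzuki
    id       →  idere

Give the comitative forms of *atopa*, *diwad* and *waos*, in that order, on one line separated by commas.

atopaki, diwadere, waoso

The pattern is voicing of the final sound: -o when the stem ends in a voiceless consonant (*barovap*, *guvis*, *amot*); -ere when the stem ends in a voiced consonant (*uzav*, *habeb*, *id*); -ki when the stem ends in a vowel (*megadla*, *digzu*).
The final sound of *atopa* is /a/, which is a vowel, so the suffix is -ki, giving *atopaki*.
Since the final sound of *diwad* is /d/ (a voiced consonant), it takes -ere, giving *diwadere*.
Since the final sound of *waos* is /s/ (a voiceless consonant), it takes -o, giving *waoso*.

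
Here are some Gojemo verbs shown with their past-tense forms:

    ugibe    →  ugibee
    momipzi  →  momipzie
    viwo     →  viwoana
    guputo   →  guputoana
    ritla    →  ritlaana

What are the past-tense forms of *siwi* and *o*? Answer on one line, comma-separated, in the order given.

siwie, oana

The alternation tracks the last vowel of the stem — -e when the last vowel of the stem is a front vowel (*ugibe*, *momipzi*); -ana when the last vowel of the stem is a back vowel (*viwo*, *guputo*, *ritla*).
Since the last vowel of *siwi* is /i/ (a front vowel), it takes -e, giving *siwie*.
The last vowel of *o* is /o/, which is a back vowel, so the suffix is -ana, giving *oana*.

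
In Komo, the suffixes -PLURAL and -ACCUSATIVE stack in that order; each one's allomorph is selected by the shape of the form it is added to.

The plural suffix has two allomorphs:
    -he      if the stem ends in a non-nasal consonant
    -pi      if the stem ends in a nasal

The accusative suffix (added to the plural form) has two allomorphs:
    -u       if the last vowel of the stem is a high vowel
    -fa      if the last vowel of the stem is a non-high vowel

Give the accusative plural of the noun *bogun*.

The final consonant of *bogun* is /n/, which is a nasal, so the plural suffix is -pi, giving *bogunpi*.
The plural form *bogunpi*: last vowel = /i/, a high vowel → -u → *bogunpiu*.

bogunpiu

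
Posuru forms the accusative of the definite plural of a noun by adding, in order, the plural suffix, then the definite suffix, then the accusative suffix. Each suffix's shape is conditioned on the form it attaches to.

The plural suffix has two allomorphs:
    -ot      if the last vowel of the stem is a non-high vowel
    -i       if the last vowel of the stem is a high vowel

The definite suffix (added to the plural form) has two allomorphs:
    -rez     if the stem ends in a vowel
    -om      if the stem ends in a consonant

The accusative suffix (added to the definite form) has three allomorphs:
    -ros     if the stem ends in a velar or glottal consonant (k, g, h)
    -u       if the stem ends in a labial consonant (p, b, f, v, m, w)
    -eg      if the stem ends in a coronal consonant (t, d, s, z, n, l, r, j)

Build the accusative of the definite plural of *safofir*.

Since the last vowel of *safofir* is /i/ (a high vowel), it takes -i, giving *safofiri*.
Since the final sound of the plural form *safofiri* is /i/ (a vowel), it takes -rez, giving *safofirirez*.
The definite form *safofirirez* — final consonant /z/ (coronal) → -eg → *safofirirezeg*.

safofirirezeg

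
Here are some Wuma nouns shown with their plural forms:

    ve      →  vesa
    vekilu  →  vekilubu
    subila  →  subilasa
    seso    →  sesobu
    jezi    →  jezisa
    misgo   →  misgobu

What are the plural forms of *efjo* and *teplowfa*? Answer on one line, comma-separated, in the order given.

efjobu, teplowfasa

The suffix is conditioned by the last vowel: -bu when the last vowel of the stem is a rounded vowel (*vekilu*, *seso*, *misgo*); -sa when the last vowel of the stem is an unrounded vowel (*ve*, *subila*, *jezi*).
The last vowel of *efjo* is /o/, which is a rounded vowel, so the suffix is -bu, giving *efjobu*.
*teplowfa* — last vowel /a/ (an unrounded vowel) → -sa → *teplowfasa*.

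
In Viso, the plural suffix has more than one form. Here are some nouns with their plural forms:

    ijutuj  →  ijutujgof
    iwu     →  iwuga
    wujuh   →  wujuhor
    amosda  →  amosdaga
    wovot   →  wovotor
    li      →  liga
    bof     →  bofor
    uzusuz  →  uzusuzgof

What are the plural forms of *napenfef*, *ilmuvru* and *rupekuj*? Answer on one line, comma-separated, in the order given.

napenfefor, ilmuvruga, rupekujgof

The suffix is conditioned by the final sound: -or when the stem ends in a voiceless consonant (*wujuh*, *wovot*, *bof*); -gof when the stem ends in a voiced consonant (*ijutuj*, *uzusuz*); -ga when the stem ends in a vowel (*iwu*, *amosda*, *li*).
*napenfef*: final sound = /f/, a voiceless consonant → -or → *napenfefor*.
*ilmuvru*: final sound = /u/, a vowel → -ga → *ilmuvruga*.
*rupekuj* — final sound /j/ (a voiced consonant) → -gof → *rupekujgof*.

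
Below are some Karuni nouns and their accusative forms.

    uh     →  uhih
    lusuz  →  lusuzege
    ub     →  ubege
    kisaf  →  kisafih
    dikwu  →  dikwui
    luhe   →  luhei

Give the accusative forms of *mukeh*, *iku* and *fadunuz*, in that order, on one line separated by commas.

mukehih, ikui, fadunuzege

The pattern is voicing of the final sound: -ih when the stem ends in a voiceless consonant (*uh*, *kisaf*); -ege when the stem ends in a voiced consonant (*lusuz*, *ub*); -i when the stem ends in a vowel (*dikwu*, *luhe*).
*mukeh*: final sound = /h/, a voiceless consonant → -ih → *mukehih*.
*iku*: final sound = /u/, a vowel → -i → *ikui*.
The final sound of *fadunuz* is /z/, which is a voiced consonant, so the suffix is -ege, giving *fadunuzege*.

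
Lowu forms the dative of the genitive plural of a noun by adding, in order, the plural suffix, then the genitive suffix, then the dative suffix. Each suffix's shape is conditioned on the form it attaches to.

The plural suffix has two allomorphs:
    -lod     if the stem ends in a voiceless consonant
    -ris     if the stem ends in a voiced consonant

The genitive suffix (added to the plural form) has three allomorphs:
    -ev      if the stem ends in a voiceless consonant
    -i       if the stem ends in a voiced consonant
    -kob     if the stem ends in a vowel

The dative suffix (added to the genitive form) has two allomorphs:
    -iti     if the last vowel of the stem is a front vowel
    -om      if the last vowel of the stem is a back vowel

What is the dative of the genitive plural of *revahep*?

revaheplodiiti

Since the final consonant of *revahep* is /p/ (voiceless), it takes -lod, giving *revaheplod*.
The plural form *revaheplod* — final sound /d/ (a voiced consonant) → -i → *revaheplodi*.
The genitive form *revaheplodi* — last vowel /i/ (a front vowel) → -iti → *revaheplodiiti*.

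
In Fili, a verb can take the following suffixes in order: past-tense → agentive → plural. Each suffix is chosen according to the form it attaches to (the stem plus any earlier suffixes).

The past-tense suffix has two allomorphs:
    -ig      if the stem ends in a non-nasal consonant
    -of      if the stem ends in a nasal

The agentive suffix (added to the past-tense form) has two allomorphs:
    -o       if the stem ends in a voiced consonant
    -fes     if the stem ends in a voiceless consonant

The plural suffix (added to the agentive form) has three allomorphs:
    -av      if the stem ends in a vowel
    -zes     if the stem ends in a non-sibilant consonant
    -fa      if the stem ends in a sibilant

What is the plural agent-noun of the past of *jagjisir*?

jagjisirigoav

*jagjisir* — final consonant /r/ (non-nasal) → -ig → *jagjisirig*.
The past-tense form *jagjisirig*: final consonant = /g/, voiced → -o → *jagjisirigo*.
The agentive form *jagjisirigo* — final sound /o/ (a vowel) → -av → *jagjisirigoav*.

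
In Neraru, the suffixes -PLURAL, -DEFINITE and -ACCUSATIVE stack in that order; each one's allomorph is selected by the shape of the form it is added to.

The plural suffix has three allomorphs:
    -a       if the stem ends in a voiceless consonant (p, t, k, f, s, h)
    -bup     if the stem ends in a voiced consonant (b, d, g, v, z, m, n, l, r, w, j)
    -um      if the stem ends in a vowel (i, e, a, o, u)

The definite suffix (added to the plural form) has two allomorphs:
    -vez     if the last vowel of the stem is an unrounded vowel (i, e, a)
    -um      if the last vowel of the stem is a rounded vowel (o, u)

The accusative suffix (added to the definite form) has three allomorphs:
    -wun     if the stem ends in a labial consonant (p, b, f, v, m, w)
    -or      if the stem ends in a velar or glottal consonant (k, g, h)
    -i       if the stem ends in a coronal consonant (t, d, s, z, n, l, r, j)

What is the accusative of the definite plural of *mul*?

mulbupumwun

The final sound of *mul* is /l/, which is a voiced consonant, so the plural suffix is -bup, giving *mulbup*.
Since the last vowel of the plural form *mulbup* is /u/ (a rounded vowel), it takes -um, giving *mulbupum*.
The definite form *mulbupum*: final consonant = /m/, labial → -wun → *mulbupumwun*.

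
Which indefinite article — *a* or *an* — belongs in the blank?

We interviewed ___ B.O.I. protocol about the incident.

a

The indefinite article is chosen by the initial *sound* of the following word, not its spelling.
The initialism *B.O.I.* is read letter by letter; the first letter, B, is pronounced /biː/, which begins with a consonant sound.
So the article is *a*: We interviewed a B.O.I. protocol about the incident.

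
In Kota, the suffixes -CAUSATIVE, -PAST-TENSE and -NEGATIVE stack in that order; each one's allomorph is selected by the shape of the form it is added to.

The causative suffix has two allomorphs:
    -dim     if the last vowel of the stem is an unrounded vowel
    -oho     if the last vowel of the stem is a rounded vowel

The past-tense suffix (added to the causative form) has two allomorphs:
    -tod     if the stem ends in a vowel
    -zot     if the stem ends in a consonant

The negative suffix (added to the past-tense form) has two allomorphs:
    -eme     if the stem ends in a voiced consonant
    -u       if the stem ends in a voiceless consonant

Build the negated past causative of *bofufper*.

bofufperdimzotu

The last vowel of *bofufper* is /e/, which is an unrounded vowel, so the causative suffix is -dim, giving *bofufperdim*.
Since the final sound of the causative form *bofufperdim* is /m/ (a consonant), it takes -zot, giving *bofufperdimzot*.
The past-tense form *bofufperdimzot* — final consonant /t/ (voiceless) → -u → *bofufperdimzotu*.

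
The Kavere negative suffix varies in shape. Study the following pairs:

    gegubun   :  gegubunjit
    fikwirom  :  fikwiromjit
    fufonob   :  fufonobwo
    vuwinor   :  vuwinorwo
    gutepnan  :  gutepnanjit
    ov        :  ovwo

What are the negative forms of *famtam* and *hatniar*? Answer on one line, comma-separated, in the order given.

famtamjit, hatniarwo

The alternation tracks the final consonant of the stem — -jit when the stem ends in a nasal (*gegubun*, *fikwirom*, *gutepnan*); -wo when the stem ends in a non-nasal consonant (*fufonob*, *vuwinor*, *ov*).
Since the final consonant of *famtam* is /m/ (a nasal), it takes -jit, giving *famtamjit*.
The final consonant of *hatniar* is /r/, which is non-nasal, so the suffix is -wo, giving *hatniarwo*.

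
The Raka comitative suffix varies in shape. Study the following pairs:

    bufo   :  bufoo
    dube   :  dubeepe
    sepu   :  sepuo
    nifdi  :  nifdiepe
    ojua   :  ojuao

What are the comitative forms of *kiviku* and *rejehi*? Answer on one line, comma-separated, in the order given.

The pattern is front/back vowel harmony: -epe when the last vowel of the stem is a front vowel (*dube*, *nifdi*); -o when the last vowel of the stem is a back vowel (*bufo*, *sepu*, *ojua*).
The last vowel of *kiviku* is /u/, which is a back vowel, so the suffix is -o, giving *kivikuo*.
The last vowel of *rejehi* is /i/, which is a front vowel, so the suffix is -epe, giving *rejehiepe*.

kivikuo, rejehiepe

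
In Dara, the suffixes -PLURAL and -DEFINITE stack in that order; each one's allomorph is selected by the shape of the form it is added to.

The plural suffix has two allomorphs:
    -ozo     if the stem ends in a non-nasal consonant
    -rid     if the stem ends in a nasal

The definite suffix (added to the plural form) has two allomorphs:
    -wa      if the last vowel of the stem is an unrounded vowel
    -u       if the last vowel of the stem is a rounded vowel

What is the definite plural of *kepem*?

The final consonant of *kepem* is /m/, which is a nasal, so the plural suffix is -rid, giving *kepemrid*.
The last vowel of the plural form *kepemrid* is /i/, which is an unrounded vowel, so the definite suffix is -wa, giving *kepemridwa*.

kepemridwa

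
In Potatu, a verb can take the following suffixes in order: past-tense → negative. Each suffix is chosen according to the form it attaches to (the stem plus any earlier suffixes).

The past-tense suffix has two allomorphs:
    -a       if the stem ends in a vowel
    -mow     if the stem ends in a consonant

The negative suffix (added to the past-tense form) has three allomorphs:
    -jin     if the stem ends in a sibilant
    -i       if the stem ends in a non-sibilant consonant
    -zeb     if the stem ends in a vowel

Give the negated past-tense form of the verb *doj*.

Since the final sound of *doj* is /j/ (a consonant), it takes -mow, giving *dojmow*.
The final sound of the past-tense form *dojmow* is /w/, which is a non-sibilant consonant, so the negative suffix is -i, giving *dojmowi*.

dojmowi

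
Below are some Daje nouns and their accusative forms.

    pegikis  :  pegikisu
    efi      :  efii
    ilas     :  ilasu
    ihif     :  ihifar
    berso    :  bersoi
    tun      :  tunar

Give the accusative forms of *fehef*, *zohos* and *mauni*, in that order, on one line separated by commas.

fehefar, zohosu, maunii

The alternation tracks the final sound of the stem — -u when the stem ends in a sibilant (*pegikis*, *ilas*); -ar when the stem ends in a non-sibilant consonant (*ihif*, *tun*); -i when the stem ends in a vowel (*efi*, *berso*).
*fehef*: final sound = /f/, a non-sibilant consonant → -ar → *fehefar*.
*zohos*: final sound = /s/, a sibilant → -u → *zohosu*.
Since the final sound of *mauni* is /i/ (a vowel), it takes -i, giving *maunii*.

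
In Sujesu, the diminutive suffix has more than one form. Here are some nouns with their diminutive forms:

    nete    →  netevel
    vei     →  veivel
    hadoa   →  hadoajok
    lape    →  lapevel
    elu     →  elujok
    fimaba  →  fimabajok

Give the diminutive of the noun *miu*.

Looking at the last vowel of each stem: -vel when the last vowel of the stem is a front vowel (*nete*, *vei*, *lape*); -jok when the last vowel of the stem is a back vowel (*hadoa*, *elu*, *fimaba*).
*miu* — last vowel /u/ (a back vowel) → -jok → *miujok*.

miujok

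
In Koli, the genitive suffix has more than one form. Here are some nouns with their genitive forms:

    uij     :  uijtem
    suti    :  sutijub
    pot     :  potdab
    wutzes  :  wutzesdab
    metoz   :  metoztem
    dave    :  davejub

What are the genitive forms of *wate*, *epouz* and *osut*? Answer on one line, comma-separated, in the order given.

watejub, epouztem, osutdab

The alternation tracks the final sound of the stem — -dab when the stem ends in a voiceless consonant (*pot*, *wutzes*); -tem when the stem ends in a voiced consonant (*uij*, *metoz*); -jub when the stem ends in a vowel (*suti*, *dave*).
*wate* — final sound /e/ (a vowel) → -jub → *watejub*.
*epouz* — final sound /z/ (a voiced consonant) → -tem → *epouztem*.
The final sound of *osut* is /t/, which is a voiceless consonant, so the suffix is -dab, giving *osutdab*.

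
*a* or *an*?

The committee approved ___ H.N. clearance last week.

an

The indefinite article is chosen by the initial *sound* of the following word, not its spelling.
The initialism *H.N.* is read letter by letter; the first letter, H, is pronounced /eɪtʃ/, which begins with a vowel sound.
So the article is *an*: The committee approved an H.N. clearance last week.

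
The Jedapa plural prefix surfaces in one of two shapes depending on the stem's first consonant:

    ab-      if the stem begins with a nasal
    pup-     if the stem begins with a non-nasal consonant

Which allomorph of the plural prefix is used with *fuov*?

pup-

*fuov* — first consonant /f/ (non-nasal) → pup-.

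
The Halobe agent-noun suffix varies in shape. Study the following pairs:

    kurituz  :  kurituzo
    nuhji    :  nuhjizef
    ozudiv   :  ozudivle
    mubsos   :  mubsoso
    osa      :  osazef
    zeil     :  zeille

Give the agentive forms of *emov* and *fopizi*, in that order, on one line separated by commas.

The suffix is conditioned by the final sound: -o when the stem ends in a sibilant (*kurituz*, *mubsos*); -le when the stem ends in a non-sibilant consonant (*ozudiv*, *zeil*); -zef when the stem ends in a vowel (*nuhji*, *osa*).
The final sound of *emov* is /v/, which is a non-sibilant consonant, so the suffix is -le, giving *emovle*.
*fopizi*: final sound = /i/, a vowel → -zef → *fopizizef*.

emovle, fopizizef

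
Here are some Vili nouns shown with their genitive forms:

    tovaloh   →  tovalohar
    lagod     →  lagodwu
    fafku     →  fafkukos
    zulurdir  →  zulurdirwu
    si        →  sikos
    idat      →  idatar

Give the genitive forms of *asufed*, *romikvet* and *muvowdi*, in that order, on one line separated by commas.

asufedwu, romikvetar, muvowdikos

The pattern is voicing of the final sound: -ar when the stem ends in a voiceless consonant (*tovaloh*, *idat*); -wu when the stem ends in a voiced consonant (*lagod*, *zulurdir*); -kos when the stem ends in a vowel (*fafku*, *si*).
*asufed* — final sound /d/ (a voiced consonant) → -wu → *asufedwu*.
The final sound of *romikvet* is /t/, which is a voiceless consonant, so the suffix is -ar, giving *romikvetar*.
*muvowdi*: final sound = /i/, a vowel → -kos → *muvowdikos*.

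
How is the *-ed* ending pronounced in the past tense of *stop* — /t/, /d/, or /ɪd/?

The stem *stop* ends in a voiceless consonant other than /t/.
The -ed suffix is realized as /ɪd/ after /t, d/; as /t/ after other voiceless consonants; and as /d/ after other voiced sounds.
So -ed on *stop* is pronounced /t/.

/t/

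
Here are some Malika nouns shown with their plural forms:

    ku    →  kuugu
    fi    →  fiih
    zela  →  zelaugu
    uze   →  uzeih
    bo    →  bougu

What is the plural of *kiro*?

The alternation tracks the last vowel of the stem — -ih when the last vowel of the stem is a front vowel (*fi*, *uze*); -ugu when the last vowel of the stem is a back vowel (*ku*, *zela*, *bo*).
*kiro* — last vowel /o/ (a back vowel) → -ugu → *kirougu*.

kirougu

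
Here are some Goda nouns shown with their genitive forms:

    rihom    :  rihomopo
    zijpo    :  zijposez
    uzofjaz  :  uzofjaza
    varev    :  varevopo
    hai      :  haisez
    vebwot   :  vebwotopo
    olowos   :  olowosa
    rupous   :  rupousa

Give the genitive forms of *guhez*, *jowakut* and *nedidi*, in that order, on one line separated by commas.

The alternation tracks the final sound of the stem — -a when the stem ends in a sibilant (*uzofjaz*, *olowos*, *rupous*); -opo when the stem ends in a non-sibilant consonant (*rihom*, *varev*, *vebwot*); -sez when the stem ends in a vowel (*zijpo*, *hai*).
*guhez* — final sound /z/ (a sibilant) → -a → *guheza*.
Since the final sound of *jowakut* is /t/ (a non-sibilant consonant), it takes -opo, giving *jowakutopo*.
Since the final sound of *nedidi* is /i/ (a vowel), it takes -sez, giving *nedidisez*.

guheza, jowakutopo, nedidisez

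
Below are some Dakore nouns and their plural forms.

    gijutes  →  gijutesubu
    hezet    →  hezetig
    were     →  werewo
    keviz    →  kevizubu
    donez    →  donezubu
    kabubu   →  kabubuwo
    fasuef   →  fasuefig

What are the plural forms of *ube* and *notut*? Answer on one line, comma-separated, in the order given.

The pattern is sibilance of the final sound: -ubu when the stem ends in a sibilant (*gijutes*, *keviz*, *donez*); -ig when the stem ends in a non-sibilant consonant (*hezet*, *fasuef*); -wo when the stem ends in a vowel (*were*, *kabubu*).
Since the final sound of *ube* is /e/ (a vowel), it takes -wo, giving *ubewo*.
*notut*: final sound = /t/, a non-sibilant consonant → -ig → *notutig*.

ubewo, notutig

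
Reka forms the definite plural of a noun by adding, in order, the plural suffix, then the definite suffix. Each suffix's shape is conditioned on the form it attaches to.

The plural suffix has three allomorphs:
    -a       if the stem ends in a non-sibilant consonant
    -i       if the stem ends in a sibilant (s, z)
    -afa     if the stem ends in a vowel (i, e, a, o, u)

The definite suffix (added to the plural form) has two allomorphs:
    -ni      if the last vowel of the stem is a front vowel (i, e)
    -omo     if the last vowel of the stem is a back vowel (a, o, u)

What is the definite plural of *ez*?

*ez* — final sound /z/ (a sibilant) → -i → *ezi*.
The plural form *ezi* — last vowel /i/ (a front vowel) → -ni → *ezini*.

ezini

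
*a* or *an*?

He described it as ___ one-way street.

The indefinite article is chosen by the initial *sound* of the following word, not its spelling.
*one-way* begins with the sound /wʌ/ (*one* pronounced /wʌn/) — a consonant sound.
So the article is *a*: He described it as a one-way street.

a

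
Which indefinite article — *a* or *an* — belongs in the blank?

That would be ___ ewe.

a

The indefinite article is chosen by the initial *sound* of the following word, not its spelling.
*ewe* begins with the sound /juː/ (pronounced /juː/) — a consonant sound.
So the article is *a*: That would be a ewe.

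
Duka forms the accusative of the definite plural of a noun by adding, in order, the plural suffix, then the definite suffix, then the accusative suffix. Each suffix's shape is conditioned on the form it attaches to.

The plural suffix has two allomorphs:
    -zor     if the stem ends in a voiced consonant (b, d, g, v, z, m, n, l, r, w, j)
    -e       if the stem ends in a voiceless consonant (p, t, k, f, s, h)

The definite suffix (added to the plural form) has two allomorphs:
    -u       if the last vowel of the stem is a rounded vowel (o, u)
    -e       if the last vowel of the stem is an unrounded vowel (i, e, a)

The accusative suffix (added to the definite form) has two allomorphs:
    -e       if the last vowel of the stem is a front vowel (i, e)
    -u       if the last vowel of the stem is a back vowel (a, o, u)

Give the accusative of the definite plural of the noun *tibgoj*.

tibgojzoruu

The final consonant of *tibgoj* is /j/, which is voiced, so the plural suffix is -zor, giving *tibgojzor*.
The last vowel of the plural form *tibgojzor* is /o/, which is a rounded vowel, so the definite suffix is -u, giving *tibgojzoru*.
Since the last vowel of the definite form *tibgojzoru* is /u/ (a back vowel), it takes -u, giving *tibgojzoruu*.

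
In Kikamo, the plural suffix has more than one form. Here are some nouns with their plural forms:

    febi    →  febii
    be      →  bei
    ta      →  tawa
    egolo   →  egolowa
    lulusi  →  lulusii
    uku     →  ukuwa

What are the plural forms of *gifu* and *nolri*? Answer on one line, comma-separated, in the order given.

The alternation tracks the last vowel of the stem — -i when the last vowel of the stem is a front vowel (*febi*, *be*, *lulusi*); -wa when the last vowel of the stem is a back vowel (*ta*, *egolo*, *uku*).
*gifu*: last vowel = /u/, a back vowel → -wa → *gifuwa*.
Since the last vowel of *nolri* is /i/ (a front vowel), it takes -i, giving *nolrii*.

gifuwa, nolrii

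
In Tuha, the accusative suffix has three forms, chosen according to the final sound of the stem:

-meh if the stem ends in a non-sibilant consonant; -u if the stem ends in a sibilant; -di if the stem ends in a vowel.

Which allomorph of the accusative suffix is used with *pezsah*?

-meh

The final sound of *pezsah* is /h/, which is a non-sibilant consonant, so the suffix is -meh.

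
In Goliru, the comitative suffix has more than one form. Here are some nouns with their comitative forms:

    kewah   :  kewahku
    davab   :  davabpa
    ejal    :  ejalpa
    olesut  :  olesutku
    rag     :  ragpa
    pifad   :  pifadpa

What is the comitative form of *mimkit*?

mimkitku

The suffix is conditioned by the final consonant: -ku when the stem ends in a voiceless consonant (*kewah*, *olesut*); -pa when the stem ends in a voiced consonant (*davab*, *ejal*, *rag*, *pifad*).
*mimkit* — final consonant /t/ (voiceless) → -ku → *mimkitku*.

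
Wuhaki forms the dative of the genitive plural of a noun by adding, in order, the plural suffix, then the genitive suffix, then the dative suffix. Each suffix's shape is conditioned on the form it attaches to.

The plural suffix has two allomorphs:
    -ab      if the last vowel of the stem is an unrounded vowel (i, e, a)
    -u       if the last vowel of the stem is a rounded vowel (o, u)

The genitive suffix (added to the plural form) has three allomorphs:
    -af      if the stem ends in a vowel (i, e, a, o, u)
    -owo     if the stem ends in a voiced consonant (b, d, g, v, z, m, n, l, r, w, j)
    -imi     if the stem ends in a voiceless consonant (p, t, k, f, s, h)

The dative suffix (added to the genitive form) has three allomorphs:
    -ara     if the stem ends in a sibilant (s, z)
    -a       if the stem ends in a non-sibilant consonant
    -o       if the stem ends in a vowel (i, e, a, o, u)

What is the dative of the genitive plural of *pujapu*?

The last vowel of *pujapu* is /u/, which is a rounded vowel, so the plural suffix is -u, giving *pujapuu*.
The final sound of the plural form *pujapuu* is /u/, which is a vowel, so the genitive suffix is -af, giving *pujapuuaf*.
The genitive form *pujapuuaf*: final sound = /f/, a non-sibilant consonant → -a → *pujapuuafa*.

pujapuuafa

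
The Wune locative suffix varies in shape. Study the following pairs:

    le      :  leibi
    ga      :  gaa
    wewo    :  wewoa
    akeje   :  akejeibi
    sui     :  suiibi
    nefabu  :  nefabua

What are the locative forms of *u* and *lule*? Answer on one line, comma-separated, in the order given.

ua, luleibi

The alternation tracks the last vowel of the stem — -ibi when the last vowel of the stem is a front vowel (*le*, *akeje*, *sui*); -a when the last vowel of the stem is a back vowel (*ga*, *wewo*, *nefabu*).
The last vowel of *u* is /u/, which is a back vowel, so the suffix is -a, giving *ua*.
The last vowel of *lule* is /e/, which is a front vowel, so the suffix is -ibi, giving *luleibi*.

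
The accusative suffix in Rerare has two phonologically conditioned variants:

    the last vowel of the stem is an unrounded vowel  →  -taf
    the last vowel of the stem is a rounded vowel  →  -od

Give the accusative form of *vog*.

vogod

Since the last vowel of *vog* is /o/ (a rounded vowel), it takes -od, giving *vogod*.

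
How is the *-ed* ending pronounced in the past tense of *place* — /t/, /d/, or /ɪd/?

/t/

The stem *place* ends in a voiceless consonant other than /t/.
The -ed suffix is realized as /ɪd/ after /t, d/; as /t/ after other voiceless consonants; and as /d/ after other voiced sounds.
So -ed on *place* is pronounced /t/.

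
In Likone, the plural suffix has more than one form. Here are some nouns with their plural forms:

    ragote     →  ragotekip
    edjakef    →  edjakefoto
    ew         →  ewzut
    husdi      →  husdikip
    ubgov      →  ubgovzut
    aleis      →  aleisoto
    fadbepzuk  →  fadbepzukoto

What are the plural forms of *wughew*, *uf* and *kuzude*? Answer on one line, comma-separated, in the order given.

wughewzut, ufoto, kuzudekip

The suffix is conditioned by the final sound: -oto when the stem ends in a voiceless consonant (*edjakef*, *aleis*, *fadbepzuk*); -zut when the stem ends in a voiced consonant (*ew*, *ubgov*); -kip when the stem ends in a vowel (*ragote*, *husdi*).
*wughew* — final sound /w/ (a voiced consonant) → -zut → *wughewzut*.
*uf* — final sound /f/ (a voiceless consonant) → -oto → *ufoto*.
Since the final sound of *kuzude* is /e/ (a vowel), it takes -kip, giving *kuzudekip*.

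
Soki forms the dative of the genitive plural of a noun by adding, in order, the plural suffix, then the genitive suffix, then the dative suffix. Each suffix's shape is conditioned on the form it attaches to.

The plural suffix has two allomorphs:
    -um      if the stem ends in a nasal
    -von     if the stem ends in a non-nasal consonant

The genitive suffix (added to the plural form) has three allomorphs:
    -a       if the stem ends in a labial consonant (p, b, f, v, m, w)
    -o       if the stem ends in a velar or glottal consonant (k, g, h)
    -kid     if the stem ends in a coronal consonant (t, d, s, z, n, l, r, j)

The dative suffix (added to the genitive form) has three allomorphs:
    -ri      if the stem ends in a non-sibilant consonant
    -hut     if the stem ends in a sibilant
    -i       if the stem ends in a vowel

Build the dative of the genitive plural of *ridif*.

Since the final consonant of *ridif* is /f/ (non-nasal), it takes -von, giving *ridifvon*.
The plural form *ridifvon* — final consonant /n/ (coronal) → -kid → *ridifvonkid*.
The genitive form *ridifvonkid*: final sound = /d/, a non-sibilant consonant → -ri → *ridifvonkidri*.

ridifvonkidri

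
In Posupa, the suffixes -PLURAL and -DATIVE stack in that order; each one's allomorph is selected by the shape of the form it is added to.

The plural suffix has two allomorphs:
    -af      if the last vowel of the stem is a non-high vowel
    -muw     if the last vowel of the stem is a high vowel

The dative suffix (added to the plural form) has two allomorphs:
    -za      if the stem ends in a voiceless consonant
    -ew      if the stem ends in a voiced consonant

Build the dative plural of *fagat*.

*fagat* — last vowel /a/ (a non-high vowel) → -af → *fagataf*.
The plural form *fagataf*: final consonant = /f/, voiceless → -za → *fagatafza*.

fagatafza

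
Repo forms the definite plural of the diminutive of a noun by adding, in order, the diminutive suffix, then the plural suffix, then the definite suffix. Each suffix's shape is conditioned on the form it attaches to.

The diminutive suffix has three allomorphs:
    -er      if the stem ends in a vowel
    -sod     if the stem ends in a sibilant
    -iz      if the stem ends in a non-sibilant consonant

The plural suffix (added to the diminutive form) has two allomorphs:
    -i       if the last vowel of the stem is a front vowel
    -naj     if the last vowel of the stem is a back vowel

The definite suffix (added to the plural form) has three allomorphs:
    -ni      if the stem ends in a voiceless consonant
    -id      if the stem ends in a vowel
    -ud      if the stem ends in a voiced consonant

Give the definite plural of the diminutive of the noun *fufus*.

*fufus* — final sound /s/ (a sibilant) → -sod → *fufussod*.
The last vowel of the diminutive form *fufussod* is /o/, which is a back vowel, so the plural suffix is -naj, giving *fufussodnaj*.
The plural form *fufussodnaj*: final sound = /j/, a voiced consonant → -ud → *fufussodnajud*.

fufussodnajud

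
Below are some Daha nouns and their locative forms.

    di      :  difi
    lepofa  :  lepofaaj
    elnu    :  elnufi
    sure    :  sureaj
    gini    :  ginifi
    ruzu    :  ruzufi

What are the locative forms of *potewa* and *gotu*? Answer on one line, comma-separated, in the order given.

The suffix is conditioned by the last vowel: -fi when the last vowel of the stem is a high vowel (*di*, *elnu*, *gini*, *ruzu*); -aj when the last vowel of the stem is a non-high vowel (*lepofa*, *sure*).
*potewa*: last vowel = /a/, a non-high vowel → -aj → *potewaaj*.
*gotu* — last vowel /u/ (a high vowel) → -fi → *gotufi*.

potewaaj, gotufi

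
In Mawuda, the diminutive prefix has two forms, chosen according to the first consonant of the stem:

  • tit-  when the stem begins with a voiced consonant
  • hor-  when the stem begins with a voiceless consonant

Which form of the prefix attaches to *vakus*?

*vakus* — first consonant /v/ (voiced) → tit-.

tit-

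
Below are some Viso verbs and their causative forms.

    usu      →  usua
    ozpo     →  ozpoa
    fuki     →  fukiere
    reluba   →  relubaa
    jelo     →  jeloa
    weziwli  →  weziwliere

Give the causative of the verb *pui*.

The alternation tracks the last vowel of the stem — -ere when the last vowel of the stem is a front vowel (*fuki*, *weziwli*); -a when the last vowel of the stem is a back vowel (*usu*, *ozpo*, *reluba*, *jelo*).
Since the last vowel of *pui* is /i/ (a front vowel), it takes -ere, giving *puiere*.

puiere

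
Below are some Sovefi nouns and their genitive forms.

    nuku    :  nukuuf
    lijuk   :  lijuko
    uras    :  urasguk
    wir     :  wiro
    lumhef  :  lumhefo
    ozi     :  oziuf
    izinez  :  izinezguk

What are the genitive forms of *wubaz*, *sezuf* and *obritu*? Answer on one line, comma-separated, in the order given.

Looking at the final sound of each stem: -guk when the stem ends in a sibilant (*uras*, *izinez*); -o when the stem ends in a non-sibilant consonant (*lijuk*, *wir*, *lumhef*); -uf when the stem ends in a vowel (*nuku*, *ozi*).
Since the final sound of *wubaz* is /z/ (a sibilant), it takes -guk, giving *wubazguk*.
*sezuf* — final sound /f/ (a non-sibilant consonant) → -o → *sezufo*.
*obritu*: final sound = /u/, a vowel → -uf → *obrituuf*.

wubazguk, sezufo, obrituuf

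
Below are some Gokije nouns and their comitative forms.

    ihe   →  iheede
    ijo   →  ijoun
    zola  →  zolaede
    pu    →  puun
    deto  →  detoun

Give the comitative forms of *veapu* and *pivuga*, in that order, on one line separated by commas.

The alternation tracks the last vowel of the stem — -un when the last vowel of the stem is a rounded vowel (*ijo*, *pu*, *deto*); -ede when the last vowel of the stem is an unrounded vowel (*ihe*, *zola*).
*veapu*: last vowel = /u/, a rounded vowel → -un → *veapuun*.
The last vowel of *pivuga* is /a/, which is an unrounded vowel, so the suffix is -ede, giving *pivugaede*.

veapuun, pivugaede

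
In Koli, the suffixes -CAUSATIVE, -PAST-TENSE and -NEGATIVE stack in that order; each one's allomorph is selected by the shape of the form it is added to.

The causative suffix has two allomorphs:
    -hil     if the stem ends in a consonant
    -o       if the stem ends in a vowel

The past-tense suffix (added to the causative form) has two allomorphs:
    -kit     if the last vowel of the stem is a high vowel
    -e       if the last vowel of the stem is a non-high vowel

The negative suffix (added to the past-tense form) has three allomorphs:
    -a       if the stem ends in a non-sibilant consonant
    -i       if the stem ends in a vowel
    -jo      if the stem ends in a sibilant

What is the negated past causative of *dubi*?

Since the final sound of *dubi* is /i/ (a vowel), it takes -o, giving *dubio*.
The last vowel of the causative form *dubio* is /o/, which is a non-high vowel, so the past-tense suffix is -e, giving *dubioe*.
Since the final sound of the past-tense form *dubioe* is /e/ (a vowel), it takes -i, giving *dubioei*.

dubioei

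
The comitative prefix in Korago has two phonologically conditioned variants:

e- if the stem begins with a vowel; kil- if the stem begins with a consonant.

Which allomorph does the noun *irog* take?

*irog* — first sound /i/ (a vowel) → e-.

e-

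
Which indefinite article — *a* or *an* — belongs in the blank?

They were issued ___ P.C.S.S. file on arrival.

a

The indefinite article is chosen by the initial *sound* of the following word, not its spelling.
The initialism *P.C.S.S.* is read letter by letter; the first letter, P, is pronounced /piː/, which begins with a consonant sound.
So the article is *a*: They were issued a P.C.S.S. file on arrival.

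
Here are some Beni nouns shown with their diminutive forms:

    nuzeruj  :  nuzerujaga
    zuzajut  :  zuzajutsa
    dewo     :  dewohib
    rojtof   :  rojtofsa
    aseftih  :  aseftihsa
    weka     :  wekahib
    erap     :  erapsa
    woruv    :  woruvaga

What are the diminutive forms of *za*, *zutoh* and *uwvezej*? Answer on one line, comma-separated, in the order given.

The alternation tracks the final sound of the stem — -sa when the stem ends in a voiceless consonant (*zuzajut*, *rojtof*, *aseftih*, *erap*); -aga when the stem ends in a voiced consonant (*nuzeruj*, *woruv*); -hib when the stem ends in a vowel (*dewo*, *weka*).
*za*: final sound = /a/, a vowel → -hib → *zahib*.
The final sound of *zutoh* is /h/, which is a voiceless consonant, so the suffix is -sa, giving *zutohsa*.
*uwvezej*: final sound = /j/, a voiced consonant → -aga → *uwvezejaga*.

zahib, zutohsa, uwvezejaga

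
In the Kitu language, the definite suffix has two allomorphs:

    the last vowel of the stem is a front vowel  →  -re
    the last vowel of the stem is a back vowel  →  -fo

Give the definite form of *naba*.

nabafo

*naba* — last vowel /a/ (a back vowel) → -fo → *nabafo*.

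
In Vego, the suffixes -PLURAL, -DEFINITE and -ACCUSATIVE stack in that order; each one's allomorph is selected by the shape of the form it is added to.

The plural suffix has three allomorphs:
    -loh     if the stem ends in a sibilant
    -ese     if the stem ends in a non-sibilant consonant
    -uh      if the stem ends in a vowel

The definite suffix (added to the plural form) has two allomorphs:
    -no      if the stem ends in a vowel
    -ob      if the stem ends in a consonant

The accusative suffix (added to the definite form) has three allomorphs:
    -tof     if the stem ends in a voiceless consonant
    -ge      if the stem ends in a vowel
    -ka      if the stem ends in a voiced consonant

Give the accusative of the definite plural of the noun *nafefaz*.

*nafefaz*: final sound = /z/, a sibilant → -loh → *nafefazloh*.
The plural form *nafefazloh*: final sound = /h/, a consonant → -ob → *nafefazlohob*.
The definite form *nafefazlohob* — final sound /b/ (a voiced consonant) → -ka → *nafefazlohobka*.

nafefazlohobka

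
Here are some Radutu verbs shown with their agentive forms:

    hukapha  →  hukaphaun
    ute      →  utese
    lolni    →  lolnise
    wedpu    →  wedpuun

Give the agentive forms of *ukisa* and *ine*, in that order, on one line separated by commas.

ukisaun, inese

Looking at the last vowel of each stem: -se when the last vowel of the stem is a front vowel (*ute*, *lolni*); -un when the last vowel of the stem is a back vowel (*hukapha*, *wedpu*).
The last vowel of *ukisa* is /a/, which is a back vowel, so the suffix is -un, giving *ukisaun*.
Since the last vowel of *ine* is /e/ (a front vowel), it takes -se, giving *inese*.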